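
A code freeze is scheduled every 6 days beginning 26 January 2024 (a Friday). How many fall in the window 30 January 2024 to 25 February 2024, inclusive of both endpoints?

5

Occurrences land 6·i days after 26 January 2024 for i = 0, 1, 2, …
30 January 2024 is 4 days after the start; 4 ÷ 6 = 0 remainder 4; since the remainder is 4, round up to i = 1. First occurrence in the window: #2 on 1 February 2024 (1×6 = 6 days in).
25 February 2024 is 30 days after the start; 30 ÷ 6 = 5 remainder 0. Last occurrence in the window: #6 on 25 February 2024.
Occurrences #2 through #6: 5 in total.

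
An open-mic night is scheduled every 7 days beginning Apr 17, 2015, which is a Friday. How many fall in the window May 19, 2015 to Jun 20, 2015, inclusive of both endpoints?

Occurrences land 7·i days after Apr 17, 2015 for i = 0, 1, 2, …
May 19, 2015 is 32 days after the start; 32 ÷ 7 = 4 remainder 4; since the remainder is 4, round up to i = 5. First occurrence in the window: #6 on May 22, 2015 (5×7 = 35 days in).
Jun 20, 2015 is 64 days after the start; 64 ÷ 7 = 9 remainder 1. Last occurrence in the window: #10 on Jun 19, 2015.
Occurrences #6 through #10: 5 in total.

5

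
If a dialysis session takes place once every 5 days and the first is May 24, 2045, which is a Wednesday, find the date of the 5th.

June 13, 2045

The 5th occurrence is 4 intervals after the first: 4 × 5 = 20 days after May 24, 2045.
May has 31 days — 7 days to the end of May leaves 13.
13 days into June → June 13, 2045.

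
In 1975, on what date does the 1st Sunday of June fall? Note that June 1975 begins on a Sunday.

June 1975 begins on a Sunday, so the first Sunday is June 1.

1 June 1975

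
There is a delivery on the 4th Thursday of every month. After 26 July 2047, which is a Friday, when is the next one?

July 2047 starts on a Monday; its first Thursday is the 4th, so the 4th Thursday is the 25th — 25 July 2047.
That is not after 26 July 2047, so look at August 2047.
August 2047 starts on a Thursday; its first Thursday is the 1st, so the 4th Thursday is the 22nd — 22 August 2047.

22 August 2047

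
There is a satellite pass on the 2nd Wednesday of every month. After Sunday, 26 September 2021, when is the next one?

September 2021 starts on a Wednesday; its first Wednesday is the 1st, so the 2nd Wednesday is the 8th — 8 September 2021.
That is not after 26 September 2021, so look at October 2021.
October 2021 starts on a Friday; its first Wednesday is the 6th, so the 2nd Wednesday is the 13th — 13 October 2021.

13 October 2021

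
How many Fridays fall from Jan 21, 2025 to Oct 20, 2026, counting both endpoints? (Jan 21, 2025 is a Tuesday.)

91

Jan 21, 2025 is a Tuesday; the first Friday on or after it is Jan 24, 2025 (3 days later).
From Jan 24, 2025 to Oct 20, 2026: 341 + 293 = 634 days (rest of 2025, to Oct 20, 2026 in 2026).
634 ÷ 7 = 90 full weeks with remainder 4, so 90 more Fridays after the first → 91.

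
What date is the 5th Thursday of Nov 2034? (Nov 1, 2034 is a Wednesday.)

Nov 30, 2034

Nov 2034 begins on a Wednesday, so the first Thursday is Nov 2 (1 day later).
The 5th Thursday is 4 weeks later: 2 + 28 = 30.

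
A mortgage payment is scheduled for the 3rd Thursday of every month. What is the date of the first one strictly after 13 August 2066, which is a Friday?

August 2066 starts on a Sunday; its first Thursday is the 5th, so the 3rd Thursday is the 19th — 19 August 2066.
19 August 2066 is after 13 August 2066, so that is the next one.

19 August 2066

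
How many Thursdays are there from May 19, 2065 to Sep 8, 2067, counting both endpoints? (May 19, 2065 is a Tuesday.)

121

May 19, 2065 is a Tuesday; the first Thursday on or after it is May 21, 2065 (2 days later).
From May 21, 2065 to Sep 8, 2067: 224 + 365 + 251 = 840 days (rest of 2065, 2066, to Sep 8, 2067 in 2067).
840 ÷ 7 = 120 full weeks with remainder 0, so 120 more Thursdays after the first → 121.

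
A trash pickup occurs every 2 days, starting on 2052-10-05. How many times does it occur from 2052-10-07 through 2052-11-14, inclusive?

20

Occurrences land 2·i days after 2052-10-05 for i = 0, 1, 2, …
2052-10-07 is 2 days after the start; 2 ÷ 2 = 1 remainder 0. First occurrence in the window: #2 on 2052-10-07 (1×2 = 2 days in).
2052-11-14 is 40 days after the start; 40 ÷ 2 = 20 remainder 0. Last occurrence in the window: #21 on 2052-11-14.
Occurrences #2 through #21: 20 in total.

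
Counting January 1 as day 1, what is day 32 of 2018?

Jan has 31 days (32 − 31 = 1 remain).
1 into Feb → Feb 1.

Feb 1, 2018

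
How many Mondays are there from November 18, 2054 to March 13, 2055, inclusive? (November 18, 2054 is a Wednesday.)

16

November 18, 2054 is a Wednesday; the first Monday on or after it is November 23, 2054 (5 days later).
From November 23, 2054 to March 13, 2055: 7 + 31 + 31 + 28 + 13 = 110 days (rest of November, December, January, February, March).
110 ÷ 7 = 15 full weeks with remainder 5, so 15 more Mondays after the first → 16.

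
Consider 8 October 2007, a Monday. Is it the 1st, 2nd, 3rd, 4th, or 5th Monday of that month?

Day 8 falls in week ⌈8/7⌉ of the month.
Days 1–7 hold the 1st Monday, 8–14 the 2nd, 15–21 the 3rd, 22–28 the 4th, 29–31 the 5th.
8 is in the range for the 2nd.

2nd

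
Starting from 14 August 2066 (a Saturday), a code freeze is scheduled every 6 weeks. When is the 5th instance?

The 5th occurrence is 4 intervals after the first: 4 × 42 = 168 days after 14 August 2066.
August has 31 days — 17 days to the end of August leaves 151.
September has 30 days (121 left).
October has 31 days (90 left).
November has 30 days (60 left).
December has 31 days (29 left).
29 days into January → 29 January 2067.

29 January 2067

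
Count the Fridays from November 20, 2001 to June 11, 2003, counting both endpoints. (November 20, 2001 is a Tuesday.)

81

November 20, 2001 is a Tuesday; the first Friday on or after it is November 23, 2001 (3 days later).
From November 23, 2001 to June 11, 2003: 38 + 365 + 162 = 565 days (rest of 2001, 2002, to June 11, 2003 in 2003).
565 ÷ 7 = 80 full weeks with remainder 5, so 80 more Fridays after the first → 81.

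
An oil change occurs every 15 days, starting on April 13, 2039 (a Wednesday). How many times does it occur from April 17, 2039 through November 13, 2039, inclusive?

14

Occurrences land 15·i days after April 13, 2039 for i = 0, 1, 2, …
April 17, 2039 is 4 days after the start; 4 ÷ 15 = 0 remainder 4; since the remainder is 4, round up to i = 1. First occurrence in the window: #2 on April 28, 2039 (1×15 = 15 days in).
November 13, 2039 is 214 days after the start; 214 ÷ 15 = 14 remainder 4. Last occurrence in the window: #15 on November 9, 2039.
Occurrences #2 through #15: 14 in total.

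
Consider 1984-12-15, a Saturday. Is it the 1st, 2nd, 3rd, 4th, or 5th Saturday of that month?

3rd

Day 15 falls in week ⌈15/7⌉ of the month.
Days 1–7 hold the 1st Saturday, 8–14 the 2nd, 15–21 the 3rd, 22–28 the 4th, 29–31 the 5th.
15 is in the range for the 3rd.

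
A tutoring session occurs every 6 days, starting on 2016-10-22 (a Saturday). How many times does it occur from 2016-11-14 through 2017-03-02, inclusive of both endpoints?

Occurrences land 6·i days after 2016-10-22 for i = 0, 1, 2, …
2016-11-14 is 23 days after the start; 23 ÷ 6 = 3 remainder 5; since the remainder is 5, round up to i = 4. First occurrence in the window: #5 on 2016-11-15 (4×6 = 24 days in).
2017-03-02 is 131 days after the start; 131 ÷ 6 = 21 remainder 5. Last occurrence in the window: #22 on 2017-02-25.
Occurrences #5 through #22: 18 in total.

18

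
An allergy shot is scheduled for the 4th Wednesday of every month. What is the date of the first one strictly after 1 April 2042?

April 2042 starts on a Tuesday; its first Wednesday is the 2nd, so the 4th Wednesday is the 23rd — 23 April 2042.
23 April 2042 is after 1 April 2042, so that is the next one.

23 April 2042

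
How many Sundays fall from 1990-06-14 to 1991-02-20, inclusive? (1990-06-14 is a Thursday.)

1990-06-14 is a Thursday; the first Sunday on or after it is 1990-06-17 (3 days later).
From 1990-06-17 to 1991-02-20: 13 + 31 + 31 + 30 + 31 + 30 + 31 + 31 + 20 = 248 days (rest of June, July, August, September, October, November, December, January, February).
248 ÷ 7 = 35 full weeks with remainder 3, so 35 more Sundays after the first → 36.

36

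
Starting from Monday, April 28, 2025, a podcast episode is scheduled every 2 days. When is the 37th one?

The 37th occurrence is 36 intervals after the first: 36 × 2 = 72 days after April 28, 2025.
April has 30 days — 2 days to the end of April leaves 70.
May has 31 days (39 left).
June has 30 days (9 left).
9 days into July → July 9, 2025.

July 9, 2025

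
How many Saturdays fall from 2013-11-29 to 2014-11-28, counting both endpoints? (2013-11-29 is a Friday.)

52

2013-11-29 is a Friday; the first Saturday on or after it is 2013-11-30 (1 day later).
From 2013-11-30 to 2014-11-28: 31 + 332 = 363 days (rest of 2013, to 2014-11-28 in 2014).
363 ÷ 7 = 51 full weeks with remainder 6, so 51 more Saturdays after the first → 52.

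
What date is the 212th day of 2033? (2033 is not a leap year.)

31 July 2033

January has 31 days (212 − 31 = 181 remain).
February has 28 days (181 − 28 = 153 remain).
March has 31 days (153 − 31 = 122 remain).
April has 30 days (122 − 30 = 92 remain).
May has 31 days (92 − 31 = 61 remain).
June has 30 days (61 − 30 = 31 remain).
31 into July → July 31.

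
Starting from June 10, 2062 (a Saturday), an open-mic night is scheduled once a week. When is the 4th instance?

The 4th occurrence is 3 intervals after the first: 3 × 7 = 21 days after June 10, 2062.
June has 30 days — 20 days to the end of June leaves 1.
1 day into July → July 1, 2062.

July 1, 2062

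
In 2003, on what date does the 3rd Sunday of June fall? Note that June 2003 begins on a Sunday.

June 2003 begins on a Sunday, so the first Sunday is June 1.
The 3rd Sunday is 2 weeks later: 1 + 14 = 15.

June 15, 2003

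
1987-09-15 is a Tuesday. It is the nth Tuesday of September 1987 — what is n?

3rd

Day 15 falls in week ⌈15/7⌉ of the month.
Days 1–7 hold the 1st Tuesday, 8–14 the 2nd, 15–21 the 3rd, 22–28 the 4th, 29–31 the 5th.
15 is in the range for the 3rd.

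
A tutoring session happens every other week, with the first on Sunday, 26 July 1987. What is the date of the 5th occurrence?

The 5th occurrence is 4 intervals after the first: 4 × 14 = 56 days after 26 July 1987.
July has 31 days — 5 days to the end of July leaves 51.
August has 31 days (20 left).
20 days into September → 20 September 1987.

20 September 1987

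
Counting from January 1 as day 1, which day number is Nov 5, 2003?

309

Days in months before Nov: 31 + 28 + 31 + 30 + 31 + 30 + 31 + 31 + 30 + 31 = 304.
Plus 5 days into Nov → day 309.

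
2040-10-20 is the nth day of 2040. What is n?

Days in months before October: 31 + 29 + 31 + 30 + 31 + 30 + 31 + 31 + 30 = 274.
Plus 20 days into October → day 294.

294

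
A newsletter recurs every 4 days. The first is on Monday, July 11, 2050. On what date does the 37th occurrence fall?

December 2, 2050

The 37th occurrence is 36 intervals after the first: 36 × 4 = 144 days after July 11, 2050.
July has 31 days — 20 days to the end of July leaves 124.
August has 31 days (93 left).
September has 30 days (63 left).
October has 31 days (32 left).
November has 30 days (2 left).
2 days into December → December 2, 2050.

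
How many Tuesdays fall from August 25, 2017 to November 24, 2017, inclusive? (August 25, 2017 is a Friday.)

August 25, 2017 is a Friday; the first Tuesday on or after it is August 29, 2017 (4 days later).
From August 29, 2017 to November 24, 2017: 2 + 30 + 31 + 24 = 87 days (rest of August, September, October, November).
87 ÷ 7 = 12 full weeks with remainder 3, so 12 more Tuesdays after the first → 13.

13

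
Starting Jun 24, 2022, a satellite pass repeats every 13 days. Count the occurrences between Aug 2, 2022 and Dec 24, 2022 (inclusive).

12

Occurrences land 13·i days after Jun 24, 2022 for i = 0, 1, 2, …
Aug 2, 2022 is 39 days after the start; 39 ÷ 13 = 3 remainder 0. First occurrence in the window: #4 on Aug 2, 2022 (3×13 = 39 days in).
Dec 24, 2022 is 183 days after the start; 183 ÷ 13 = 14 remainder 1. Last occurrence in the window: #15 on Dec 23, 2022.
Occurrences #4 through #15: 12 in total.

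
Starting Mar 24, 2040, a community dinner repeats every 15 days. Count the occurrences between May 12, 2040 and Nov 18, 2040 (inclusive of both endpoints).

Occurrences land 15·i days after Mar 24, 2040 for i = 0, 1, 2, …
May 12, 2040 is 49 days after the start; 49 ÷ 15 = 3 remainder 4; since the remainder is 4, round up to i = 4. First occurrence in the window: #5 on May 23, 2040 (4×15 = 60 days in).
Nov 18, 2040 is 239 days after the start; 239 ÷ 15 = 15 remainder 14. Last occurrence in the window: #16 on Nov 4, 2040.
Occurrences #5 through #16: 12 in total.

12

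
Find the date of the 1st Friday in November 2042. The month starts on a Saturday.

2042-11-07

November 2042 begins on a Saturday, so the first Friday is November 7 (6 days later).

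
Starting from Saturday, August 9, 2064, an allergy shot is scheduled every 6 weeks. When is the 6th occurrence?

March 7, 2065

The 6th occurrence is 5 intervals after the first: 5 × 42 = 210 days after August 9, 2064.
August has 31 days — 22 days to the end of August leaves 188.
September has 30 days (158 left).
October has 31 days (127 left).
November has 30 days (97 left).
December has 31 days (66 left).
January has 31 days (35 left).
February has 28 days (7 left).
7 days into March → March 7, 2065.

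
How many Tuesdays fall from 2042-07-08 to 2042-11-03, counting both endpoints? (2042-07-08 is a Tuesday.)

17

2042-07-08 is a Tuesday; the first Tuesday on or after it is 2042-07-08.
From 2042-07-08 to 2042-11-03: 23 + 31 + 30 + 31 + 3 = 118 days (rest of July, August, September, October, November).
118 ÷ 7 = 16 full weeks with remainder 6, so 16 more Tuesdays after the first → 17.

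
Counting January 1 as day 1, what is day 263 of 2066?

January has 31 days (263 − 31 = 232 remain).
February has 28 days (232 − 28 = 204 remain).
March has 31 days (204 − 31 = 173 remain).
April has 30 days (173 − 30 = 143 remain).
May has 31 days (143 − 31 = 112 remain).
June has 30 days (112 − 30 = 82 remain).
July has 31 days (82 − 31 = 51 remain).
August has 31 days (51 − 31 = 20 remain).
20 into September → September 20.

2066-09-20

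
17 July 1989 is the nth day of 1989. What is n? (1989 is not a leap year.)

Days in months before July: 31 + 28 + 31 + 30 + 31 + 30 = 181.
Plus 17 days into July → day 198.

198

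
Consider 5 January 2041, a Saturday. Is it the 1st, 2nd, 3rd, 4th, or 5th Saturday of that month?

Day 5 falls in week ⌈5/7⌉ of the month.
Days 1–7 hold the 1st Saturday, 8–14 the 2nd, 15–21 the 3rd, 22–28 the 4th, 29–31 the 5th.
5 is in the range for the 1st.

1st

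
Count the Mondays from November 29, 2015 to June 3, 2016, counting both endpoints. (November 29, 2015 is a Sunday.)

November 29, 2015 is a Sunday; the first Monday on or after it is November 30, 2015 (1 day later).
From November 30, 2015 to June 3, 2016: 0 + 31 + 31 + 29 + 31 + 30 + 31 + 3 = 186 days (rest of November, December, January, February, March, April, May, June).
186 ÷ 7 = 26 full weeks with remainder 4, so 26 more Mondays after the first → 27.

27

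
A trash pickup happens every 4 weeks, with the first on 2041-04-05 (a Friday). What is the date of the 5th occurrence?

2041-07-26

The 5th occurrence is 4 intervals after the first: 4 × 28 = 112 days after 2041-04-05.
April has 30 days — 25 days to the end of April leaves 87.
May has 31 days (56 left).
June has 30 days (26 left).
26 days into July → 2041-07-26.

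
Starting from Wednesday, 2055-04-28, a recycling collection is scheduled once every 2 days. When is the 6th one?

The 6th occurrence is 5 intervals after the first: 5 × 2 = 10 days after 2055-04-28.
April has 30 days — 2 days to the end of April leaves 8.
8 days into May → 2055-05-08.

2055-05-08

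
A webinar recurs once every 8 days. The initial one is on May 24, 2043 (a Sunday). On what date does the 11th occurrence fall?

The 11th occurrence is 10 intervals after the first: 10 × 8 = 80 days after May 24, 2043.
May has 31 days — 7 days to the end of May leaves 73.
Jun has 30 days (43 left).
Jul has 31 days (12 left).
12 days into Aug → Aug 12, 2043.

Aug 12, 2043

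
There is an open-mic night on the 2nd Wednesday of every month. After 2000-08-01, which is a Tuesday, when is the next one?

August 2000 starts on a Tuesday; its first Wednesday is the 2nd, so the 2nd Wednesday is the 9th — 2000-08-09.
2000-08-09 is after 2000-08-01, so that is the next one.

2000-08-09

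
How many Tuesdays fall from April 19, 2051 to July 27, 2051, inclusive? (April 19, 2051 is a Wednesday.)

April 19, 2051 is a Wednesday; the first Tuesday on or after it is April 25, 2051 (6 days later).
From April 25, 2051 to July 27, 2051: 5 + 31 + 30 + 27 = 93 days (rest of April, May, June, July).
93 ÷ 7 = 13 full weeks with remainder 2, so 13 more Tuesdays after the first → 14.

14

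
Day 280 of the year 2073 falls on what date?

7 October 2073

January has 31 days (280 − 31 = 249 remain).
February has 28 days (249 − 28 = 221 remain).
March has 31 days (221 − 31 = 190 remain).
April has 30 days (190 − 30 = 160 remain).
May has 31 days (160 − 31 = 129 remain).
June has 30 days (129 − 30 = 99 remain).
July has 31 days (99 − 31 = 68 remain).
August has 31 days (68 − 31 = 37 remain).
September has 30 days (37 − 30 = 7 remain).
7 into October → October 7.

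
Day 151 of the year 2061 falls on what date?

May 31, 2061

January has 31 days (151 − 31 = 120 remain).
February has 28 days (120 − 28 = 92 remain).
March has 31 days (92 − 31 = 61 remain).
April has 30 days (61 − 30 = 31 remain).
31 into May → May 31.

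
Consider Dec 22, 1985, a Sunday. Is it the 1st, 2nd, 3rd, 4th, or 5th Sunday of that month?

4th

Day 22 falls in week ⌈22/7⌉ of the month.
Days 1–7 hold the 1st Sunday, 8–14 the 2nd, 15–21 the 3rd, 22–28 the 4th, 29–31 the 5th.
22 is in the range for the 4th.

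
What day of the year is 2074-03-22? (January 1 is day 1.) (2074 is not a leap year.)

Days in months before March: 31 + 28 = 59.
Plus 22 days into March → day 81.

81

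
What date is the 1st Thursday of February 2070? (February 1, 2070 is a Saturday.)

February 2070 begins on a Saturday, so the first Thursday is February 6 (5 days later).

February 6, 2070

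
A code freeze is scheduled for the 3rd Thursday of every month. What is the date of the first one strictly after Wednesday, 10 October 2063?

18 October 2063

October 2063 starts on a Monday; its first Thursday is the 4th, so the 3rd Thursday is the 18th — 18 October 2063.
18 October 2063 is after 10 October 2063, so that is the next one.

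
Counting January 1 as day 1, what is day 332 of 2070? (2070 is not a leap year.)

January has 31 days (332 − 31 = 301 remain).
February has 28 days (301 − 28 = 273 remain).
March has 31 days (273 − 31 = 242 remain).
April has 30 days (242 − 30 = 212 remain).
May has 31 days (212 − 31 = 181 remain).
June has 30 days (181 − 30 = 151 remain).
July has 31 days (151 − 31 = 120 remain).
August has 31 days (120 − 31 = 89 remain).
September has 30 days (89 − 30 = 59 remain).
October has 31 days (59 − 31 = 28 remain).
28 into November → November 28.

November 28, 2070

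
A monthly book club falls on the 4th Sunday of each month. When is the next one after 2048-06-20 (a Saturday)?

2048-06-28

June 2048 starts on a Monday; its first Sunday is the 7th, so the 4th Sunday is the 28th — 2048-06-28.
2048-06-28 is after 2048-06-20, so that is the next one.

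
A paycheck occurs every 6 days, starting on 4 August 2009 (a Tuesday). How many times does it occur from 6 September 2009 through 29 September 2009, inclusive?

4

Occurrences land 6·i days after 4 August 2009 for i = 0, 1, 2, …
6 September 2009 is 33 days after the start; 33 ÷ 6 = 5 remainder 3; since the remainder is 3, round up to i = 6. First occurrence in the window: #7 on 9 September 2009 (6×6 = 36 days in).
29 September 2009 is 56 days after the start; 56 ÷ 6 = 9 remainder 2. Last occurrence in the window: #10 on 27 September 2009.
Occurrences #7 through #10: 4 in total.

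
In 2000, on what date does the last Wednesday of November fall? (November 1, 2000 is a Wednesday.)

November 2000 begins on a Wednesday, so the first Wednesday is November 1.
November 2000 has 30 days. Adding weeks: 1, 8, 15, 22, 29 — the last one ≤ 30 is the 29th.

29 November 2000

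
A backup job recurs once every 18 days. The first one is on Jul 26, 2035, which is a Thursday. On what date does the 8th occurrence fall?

The 8th occurrence is 7 intervals after the first: 7 × 18 = 126 days after Jul 26, 2035.
Jul has 31 days — 5 days to the end of Jul leaves 121.
Aug has 31 days (90 left).
Sep has 30 days (60 left).
Oct has 31 days (29 left).
29 days into Nov → Nov 29, 2035.

Nov 29, 2035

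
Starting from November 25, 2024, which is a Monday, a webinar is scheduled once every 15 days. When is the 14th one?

The 14th occurrence is 13 intervals after the first: 13 × 15 = 195 days after November 25, 2024.
November has 30 days — 5 days to the end of November leaves 190.
December has 31 days (159 left).
January has 31 days (128 left).
February has 28 days (100 left).
March has 31 days (69 left).
April has 30 days (39 left).
May has 31 days (8 left).
8 days into June → June 8, 2025.

June 8, 2025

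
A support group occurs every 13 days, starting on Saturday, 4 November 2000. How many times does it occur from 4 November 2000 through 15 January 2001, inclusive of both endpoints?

Occurrences land 13·i days after 4 November 2000 for i = 0, 1, 2, …
The window opens on the start date, so the first occurrence inside is #1 on 4 November 2000.
15 January 2001 is 72 days after the start; 72 ÷ 13 = 5 remainder 7. Last occurrence in the window: #6 on 8 January 2001.
Occurrences #1 through #6: 6 in total.

6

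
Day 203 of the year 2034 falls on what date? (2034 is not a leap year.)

January has 31 days (203 − 31 = 172 remain).
February has 28 days (172 − 28 = 144 remain).
March has 31 days (144 − 31 = 113 remain).
April has 30 days (113 − 30 = 83 remain).
May has 31 days (83 − 31 = 52 remain).
June has 30 days (52 − 30 = 22 remain).
22 into July → July 22.

22 July 2034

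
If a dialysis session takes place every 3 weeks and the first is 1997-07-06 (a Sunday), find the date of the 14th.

1998-04-05

The 14th occurrence is 13 intervals after the first: 13 × 21 = 273 days after 1997-07-06.
July has 31 days — 25 days to the end of July leaves 248.
August has 31 days (217 left).
September has 30 days (187 left).
October has 31 days (156 left).
November has 30 days (126 left).
December has 31 days (95 left).
January has 31 days (64 left).
February has 28 days (36 left).
March has 31 days (5 left).
5 days into April → 1998-04-05.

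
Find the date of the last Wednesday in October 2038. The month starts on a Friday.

October 2038 begins on a Friday, so the first Wednesday is October 6 (5 days later).
October 2038 has 31 days. Adding weeks: 6, 13, 20, 27 — the last one ≤ 31 is the 27th.

2038-10-27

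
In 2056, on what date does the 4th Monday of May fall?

May 2056 begins on a Monday, so the first Monday is May 1.
The 4th Monday is 3 weeks later: 1 + 21 = 22.

May 22, 2056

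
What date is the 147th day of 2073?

January has 31 days (147 − 31 = 116 remain).
February has 28 days (116 − 28 = 88 remain).
March has 31 days (88 − 31 = 57 remain).
April has 30 days (57 − 30 = 27 remain).
27 into May → May 27.

2073-05-27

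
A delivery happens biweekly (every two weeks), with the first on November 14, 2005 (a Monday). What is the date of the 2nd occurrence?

The 2nd occurrence is 1 interval after the first: 1 × 14 = 14 days after November 14, 2005.
14 days later is November 28, 2005.

November 28, 2005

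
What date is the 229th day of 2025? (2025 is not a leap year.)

2025-08-17

January has 31 days (229 − 31 = 198 remain).
February has 28 days (198 − 28 = 170 remain).
March has 31 days (170 − 31 = 139 remain).
April has 30 days (139 − 30 = 109 remain).
May has 31 days (109 − 31 = 78 remain).
June has 30 days (78 − 30 = 48 remain).
July has 31 days (48 − 31 = 17 remain).
17 into August → August 17.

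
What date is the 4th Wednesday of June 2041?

June 2041 begins on a Saturday, so the first Wednesday is June 5 (4 days later).
The 4th Wednesday is 3 weeks later: 5 + 21 = 26.

June 26, 2041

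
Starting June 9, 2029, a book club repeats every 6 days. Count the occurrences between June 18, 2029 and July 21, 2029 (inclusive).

Occurrences land 6·i days after June 9, 2029 for i = 0, 1, 2, …
June 18, 2029 is 9 days after the start; 9 ÷ 6 = 1 remainder 3; since the remainder is 3, round up to i = 2. First occurrence in the window: #3 on June 21, 2029 (2×6 = 12 days in).
July 21, 2029 is 42 days after the start; 42 ÷ 6 = 7 remainder 0. Last occurrence in the window: #8 on July 21, 2029.
Occurrences #3 through #8: 6 in total.

6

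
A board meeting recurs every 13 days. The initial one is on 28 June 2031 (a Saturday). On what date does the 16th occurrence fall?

The 16th occurrence is 15 intervals after the first: 15 × 13 = 195 days after 28 June 2031.
June has 30 days — 2 days to the end of June leaves 193.
July has 31 days (162 left).
August has 31 days (131 left).
September has 30 days (101 left).
October has 31 days (70 left).
November has 30 days (40 left).
December has 31 days (9 left).
9 days into January → 9 January 2032.

9 January 2032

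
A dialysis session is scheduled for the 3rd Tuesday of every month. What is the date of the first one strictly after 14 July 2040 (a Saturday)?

17 July 2040

July 2040 starts on a Sunday; its first Tuesday is the 3rd, so the 3rd Tuesday is the 17th — 17 July 2040.
17 July 2040 is after 14 July 2040, so that is the next one.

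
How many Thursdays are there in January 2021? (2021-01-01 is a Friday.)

4

2021-01-01 is a Friday; the first Thursday on or after it is 2021-01-07 (6 days later).
From 2021-01-07 to 2021-01-31 is 31 − 7 = 24 days.
24 ÷ 7 = 3 full weeks with remainder 3, so 3 more Thursdays after the first → 4.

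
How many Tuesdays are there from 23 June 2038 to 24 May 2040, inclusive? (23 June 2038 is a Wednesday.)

100

23 June 2038 is a Wednesday; the first Tuesday on or after it is 29 June 2038 (6 days later).
From 29 June 2038 to 24 May 2040: 185 + 365 + 145 = 695 days (rest of 2038, 2039, to 24 May 2040 in 2040).
695 ÷ 7 = 99 full weeks with remainder 2, so 99 more Tuesdays after the first → 100.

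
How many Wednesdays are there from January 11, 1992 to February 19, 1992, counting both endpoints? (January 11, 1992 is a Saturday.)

January 11, 1992 is a Saturday; the first Wednesday on or after it is January 15, 1992 (4 days later).
From January 15, 1992 to February 19, 1992: 16 + 19 = 35 days (rest of January, February).
35 ÷ 7 = 5 full weeks with remainder 0, so 5 more Wednesdays after the first → 6.

6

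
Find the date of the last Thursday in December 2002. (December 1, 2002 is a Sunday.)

December 2002 begins on a Sunday, so the first Thursday is December 5 (4 days later).
December 2002 has 31 days. Adding weeks: 5, 12, 19, 26 — the last one ≤ 31 is the 26th.

December 26, 2002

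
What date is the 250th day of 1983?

Jan has 31 days (250 − 31 = 219 remain).
Feb has 28 days (219 − 28 = 191 remain).
Mar has 31 days (191 − 31 = 160 remain).
Apr has 30 days (160 − 30 = 130 remain).
May has 31 days (130 − 31 = 99 remain).
Jun has 30 days (99 − 30 = 69 remain).
Jul has 31 days (69 − 31 = 38 remain).
Aug has 31 days (38 − 31 = 7 remain).
7 into Sep → Sep 7.

Sep 7, 1983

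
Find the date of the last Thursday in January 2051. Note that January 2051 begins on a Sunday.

2051-01-26

January 2051 begins on a Sunday, so the first Thursday is January 5 (4 days later).
January 2051 has 31 days. Adding weeks: 5, 12, 19, 26 — the last one ≤ 31 is the 26th.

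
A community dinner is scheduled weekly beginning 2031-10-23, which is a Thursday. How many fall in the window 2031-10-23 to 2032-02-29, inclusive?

Occurrences land 7·i days after 2031-10-23 for i = 0, 1, 2, …
The window opens on the start date, so the first occurrence inside is #1 on 2031-10-23.
2032-02-29 is 129 days after the start; 129 ÷ 7 = 18 remainder 3. Last occurrence in the window: #19 on 2032-02-26.
Occurrences #1 through #19: 19 in total.

19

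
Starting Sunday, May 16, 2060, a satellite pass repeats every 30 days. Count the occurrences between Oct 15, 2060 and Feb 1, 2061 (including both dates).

3

Occurrences land 30·i days after May 16, 2060 for i = 0, 1, 2, …
Oct 15, 2060 is 152 days after the start; 152 ÷ 30 = 5 remainder 2; since the remainder is 2, round up to i = 6. First occurrence in the window: #7 on Nov 12, 2060 (6×30 = 180 days in).
Feb 1, 2061 is 261 days after the start; 261 ÷ 30 = 8 remainder 21. Last occurrence in the window: #9 on Jan 11, 2061.
Occurrences #7 through #9: 3 in total.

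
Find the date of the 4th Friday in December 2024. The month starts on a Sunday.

December 2024 begins on a Sunday, so the first Friday is December 6 (5 days later).
The 4th Friday is 3 weeks later: 6 + 21 = 27.

27 December 2024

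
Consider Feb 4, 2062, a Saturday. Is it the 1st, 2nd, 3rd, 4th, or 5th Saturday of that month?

1st

Day 4 falls in week ⌈4/7⌉ of the month.
Days 1–7 hold the 1st Saturday, 8–14 the 2nd, 15–21 the 3rd, 22–28 the 4th, 29–31 the 5th.
4 is in the range for the 1st.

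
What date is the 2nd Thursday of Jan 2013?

Jan 10, 2013

The first Thursday of Jan 2013 is Jan 3.
The 2nd Thursday is 1 weeks later: 3 + 7 = 10.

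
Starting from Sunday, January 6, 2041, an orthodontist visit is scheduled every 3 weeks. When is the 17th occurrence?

December 8, 2041

The 17th occurrence is 16 intervals after the first: 16 × 21 = 336 days after January 6, 2041.
January has 31 days — 25 days to the end of January leaves 311.
February has 28 days (283 left).
March has 31 days (252 left).
April has 30 days (222 left).
May has 31 days (191 left).
June has 30 days (161 left).
July has 31 days (130 left).
August has 31 days (99 left).
September has 30 days (69 left).
October has 31 days (38 left).
November has 30 days (8 left).
8 days into December → December 8, 2041.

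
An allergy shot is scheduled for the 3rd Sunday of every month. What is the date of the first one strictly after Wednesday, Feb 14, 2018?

Feb 2018 starts on a Thursday; its first Sunday is the 4th, so the 3rd Sunday is the 18th — Feb 18, 2018.
Feb 18, 2018 is after Feb 14, 2018, so that is the next one.

Feb 18, 2018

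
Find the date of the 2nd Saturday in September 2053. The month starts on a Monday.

13 September 2053

September 2053 begins on a Monday, so the first Saturday is September 6 (5 days later).
The 2nd Saturday is 1 weeks later: 6 + 7 = 13.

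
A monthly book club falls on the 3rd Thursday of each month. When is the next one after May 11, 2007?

May 17, 2007

May 2007 starts on a Tuesday; its first Thursday is the 3rd, so the 3rd Thursday is the 17th — May 17, 2007.
May 17, 2007 is after May 11, 2007, so that is the next one.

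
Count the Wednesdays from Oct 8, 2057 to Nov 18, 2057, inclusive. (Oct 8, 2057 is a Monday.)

6

Oct 8, 2057 is a Monday; the first Wednesday on or after it is Oct 10, 2057 (2 days later).
From Oct 10, 2057 to Nov 18, 2057: 21 + 18 = 39 days (rest of Oct, Nov).
39 ÷ 7 = 5 full weeks with remainder 4, so 5 more Wednesdays after the first → 6.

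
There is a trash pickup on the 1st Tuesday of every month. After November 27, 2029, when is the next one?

November 2029 starts on a Thursday, so its 1st Tuesday is November 6, 2029 (5 days in).
That is not after November 27, 2029, so look at December 2029.
December 2029 starts on a Saturday, so its 1st Tuesday is December 4, 2029 (3 days in).

December 4, 2029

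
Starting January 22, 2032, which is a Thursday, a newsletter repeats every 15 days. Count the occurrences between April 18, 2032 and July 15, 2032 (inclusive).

6

Occurrences land 15·i days after January 22, 2032 for i = 0, 1, 2, …
April 18, 2032 is 87 days after the start; 87 ÷ 15 = 5 remainder 12; since the remainder is 12, round up to i = 6. First occurrence in the window: #7 on April 21, 2032 (6×15 = 90 days in).
July 15, 2032 is 175 days after the start; 175 ÷ 15 = 11 remainder 10. Last occurrence in the window: #12 on July 5, 2032.
Occurrences #7 through #12: 6 in total.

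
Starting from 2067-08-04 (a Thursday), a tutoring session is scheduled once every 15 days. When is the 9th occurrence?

2067-12-02

The 9th occurrence is 8 intervals after the first: 8 × 15 = 120 days after 2067-08-04.
August has 31 days — 27 days to the end of August leaves 93.
September has 30 days (63 left).
October has 31 days (32 left).
November has 30 days (2 left).
2 days into December → 2067-12-02.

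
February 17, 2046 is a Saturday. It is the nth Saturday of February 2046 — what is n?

Day 17 falls in week ⌈17/7⌉ of the month.
Days 1–7 hold the 1st Saturday, 8–14 the 2nd, 15–21 the 3rd, 22–28 the 4th, 29–31 the 5th.
17 is in the range for the 3rd.

3rd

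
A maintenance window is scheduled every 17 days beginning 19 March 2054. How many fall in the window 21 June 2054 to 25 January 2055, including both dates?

13

Occurrences land 17·i days after 19 March 2054 for i = 0, 1, 2, …
21 June 2054 is 94 days after the start; 94 ÷ 17 = 5 remainder 9; since the remainder is 9, round up to i = 6. First occurrence in the window: #7 on 29 June 2054 (6×17 = 102 days in).
25 January 2055 is 312 days after the start; 312 ÷ 17 = 18 remainder 6. Last occurrence in the window: #19 on 19 January 2055.
Occurrences #7 through #19: 13 in total.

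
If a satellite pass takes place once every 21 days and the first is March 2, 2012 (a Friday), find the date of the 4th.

May 4, 2012

The 4th occurrence is 3 intervals after the first: 3 × 21 = 63 days after March 2, 2012.
March has 31 days — 29 days to the end of March leaves 34.
April has 30 days (4 left).
4 days into May → May 4, 2012.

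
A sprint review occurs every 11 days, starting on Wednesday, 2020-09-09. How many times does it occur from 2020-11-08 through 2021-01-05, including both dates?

Occurrences land 11·i days after 2020-09-09 for i = 0, 1, 2, …
2020-11-08 is 60 days after the start; 60 ÷ 11 = 5 remainder 5; since the remainder is 5, round up to i = 6. First occurrence in the window: #7 on 2020-11-14 (6×11 = 66 days in).
2021-01-05 is 118 days after the start; 118 ÷ 11 = 10 remainder 8. Last occurrence in the window: #11 on 2020-12-28.
Occurrences #7 through #11: 5 in total.

5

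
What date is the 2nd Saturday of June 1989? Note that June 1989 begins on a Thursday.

June 1989 begins on a Thursday, so the first Saturday is June 3 (2 days later).
The 2nd Saturday is 1 weeks later: 3 + 7 = 10.

1989-06-10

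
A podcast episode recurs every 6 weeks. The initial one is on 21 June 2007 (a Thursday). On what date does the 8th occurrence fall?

10 April 2008

The 8th occurrence is 7 intervals after the first: 7 × 42 = 294 days after 21 June 2007.
June has 30 days — 9 days to the end of June leaves 285.
July has 31 days (254 left).
August has 31 days (223 left).
September has 30 days (193 left).
October has 31 days (162 left).
November has 30 days (132 left).
December has 31 days (101 left).
January has 31 days (70 left).
February has 29 days (41 left).
March has 31 days (10 left).
10 days into April → 10 April 2008.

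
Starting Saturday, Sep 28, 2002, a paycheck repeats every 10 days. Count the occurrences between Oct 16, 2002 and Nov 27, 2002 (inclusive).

5

Occurrences land 10·i days after Sep 28, 2002 for i = 0, 1, 2, …
Oct 16, 2002 is 18 days after the start; 18 ÷ 10 = 1 remainder 8; since the remainder is 8, round up to i = 2. First occurrence in the window: #3 on Oct 18, 2002 (2×10 = 20 days in).
Nov 27, 2002 is 60 days after the start; 60 ÷ 10 = 6 remainder 0. Last occurrence in the window: #7 on Nov 27, 2002.
Occurrences #3 through #7: 5 in total.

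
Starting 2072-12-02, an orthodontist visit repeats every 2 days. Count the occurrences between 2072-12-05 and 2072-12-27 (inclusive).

Occurrences land 2·i days after 2072-12-02 for i = 0, 1, 2, …
2072-12-05 is 3 days after the start; 3 ÷ 2 = 1 remainder 1; since the remainder is 1, round up to i = 2. First occurrence in the window: #3 on 2072-12-06 (2×2 = 4 days in).
2072-12-27 is 25 days after the start; 25 ÷ 2 = 12 remainder 1. Last occurrence in the window: #13 on 2072-12-26.
Occurrences #3 through #13: 11 in total.

11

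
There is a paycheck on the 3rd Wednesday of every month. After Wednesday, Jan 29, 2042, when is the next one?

Jan 2042 starts on a Wednesday; its first Wednesday is the 1st, so the 3rd Wednesday is the 15th — Jan 15, 2042.
That is not after Jan 29, 2042, so look at Feb 2042.
Feb 2042 starts on a Saturday; its first Wednesday is the 5th, so the 3rd Wednesday is the 19th — Feb 19, 2042.

Feb 19, 2042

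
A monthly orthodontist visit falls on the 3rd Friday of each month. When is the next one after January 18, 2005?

January 21, 2005

January 2005 starts on a Saturday; its first Friday is the 7th, so the 3rd Friday is the 21st — January 21, 2005.
January 21, 2005 is after January 18, 2005, so that is the next one.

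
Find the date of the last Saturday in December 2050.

December 31, 2050

The first Saturday of December 2050 is December 3.
December 2050 has 31 days. Adding weeks: 3, 10, 17, 24, 31 — the last one ≤ 31 is the 31st.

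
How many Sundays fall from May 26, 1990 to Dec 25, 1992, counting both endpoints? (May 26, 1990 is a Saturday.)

May 26, 1990 is a Saturday; the first Sunday on or after it is May 27, 1990 (1 day later).
From May 27, 1990 to Dec 25, 1992: 218 + 365 + 360 = 943 days (rest of 1990, 1991, to Dec 25, 1992 in 1992).
943 ÷ 7 = 134 full weeks with remainder 5, so 134 more Sundays after the first → 135.

135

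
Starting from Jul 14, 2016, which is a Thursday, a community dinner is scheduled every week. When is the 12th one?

Sep 29, 2016

The 12th occurrence is 11 intervals after the first: 11 × 7 = 77 days after Jul 14, 2016.
Jul has 31 days — 17 days to the end of Jul leaves 60.
Aug has 31 days (29 left).
29 days into Sep → Sep 29, 2016.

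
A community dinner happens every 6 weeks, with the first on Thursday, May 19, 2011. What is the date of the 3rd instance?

The 3rd occurrence is 2 intervals after the first: 2 × 42 = 84 days after May 19, 2011.
May has 31 days — 12 days to the end of May leaves 72.
June has 30 days (42 left).
July has 31 days (11 left).
11 days into August → August 11, 2011.

August 11, 2011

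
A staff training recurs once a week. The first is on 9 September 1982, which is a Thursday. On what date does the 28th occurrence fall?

The 28th occurrence is 27 intervals after the first: 27 × 7 = 189 days after 9 September 1982.
September has 30 days — 21 days to the end of September leaves 168.
October has 31 days (137 left).
November has 30 days (107 left).
December has 31 days (76 left).
January has 31 days (45 left).
February has 28 days (17 left).
17 days into March → 17 March 1983.

17 March 1983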